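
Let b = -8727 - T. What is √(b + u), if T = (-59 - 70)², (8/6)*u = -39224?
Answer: I*√54786 ≈ 234.06*I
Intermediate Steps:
u = -29418 (u = (¾)*(-39224) = -29418)
T = 16641 (T = (-129)² = 16641)
b = -25368 (b = -8727 - 1*16641 = -8727 - 16641 = -25368)
√(b + u) = √(-25368 - 29418) = √(-54786) = I*√54786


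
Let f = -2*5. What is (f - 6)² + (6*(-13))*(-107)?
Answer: 8602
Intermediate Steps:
f = -10
(f - 6)² + (6*(-13))*(-107) = (-10 - 6)² + (6*(-13))*(-107) = (-16)² - 78*(-107) = 256 + 8346 = 8602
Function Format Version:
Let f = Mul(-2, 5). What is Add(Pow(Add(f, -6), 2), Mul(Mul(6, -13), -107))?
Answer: 8602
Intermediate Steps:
f = -10
Add(Pow(Add(f, -6), 2), Mul(Mul(6, -13), -107)) = Add(Pow(Add(-10, -6), 2), Mul(Mul(6, -13), -107)) = Add(Pow(-16, 2), Mul(-78, -107)) = Add(256, 8346) = 8602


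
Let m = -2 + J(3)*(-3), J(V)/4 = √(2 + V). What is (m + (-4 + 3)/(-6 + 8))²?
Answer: 2905/4 + 60*√5 ≈ 860.41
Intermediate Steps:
J(V) = 4*√(2 + V)
m = -2 - 12*√5 (m = -2 + (4*√(2 + 3))*(-3) = -2 + (4*√5)*(-3) = -2 - 12*√5 ≈ -28.833)
(m + (-4 + 3)/(-6 + 8))² = ((-2 - 12*√5) + (-4 + 3)/(-6 + 8))² = ((-2 - 12*√5) - 1/2)² = ((-2 - 12*√5) - 1*½)² = ((-2 - 12*√5) - ½)² = (-5/2 - 12*√5)²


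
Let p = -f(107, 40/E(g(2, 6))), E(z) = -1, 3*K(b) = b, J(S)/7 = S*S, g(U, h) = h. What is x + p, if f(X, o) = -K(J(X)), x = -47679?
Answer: -62894/3 ≈ -20965.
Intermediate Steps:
J(S) = 7*S² (J(S) = 7*(S*S) = 7*S²)
K(b) = b/3
f(X, o) = -7*X²/3
p = 80143/3 (p = -(-7)*107²/3 = -(-7)*11449/3 = -1*(-80143/3) = 80143/3 ≈ 26714.)
x + p = -47679 + 80143/3 = -62894/3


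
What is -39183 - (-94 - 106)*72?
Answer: -24783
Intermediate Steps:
-39183 - (-94 - 106)*72 = -39183 - (-200)*72 = -39183 - 1*(-14400) = -39183 + 14400 = -24783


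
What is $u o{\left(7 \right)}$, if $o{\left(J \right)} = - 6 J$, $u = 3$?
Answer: $-126$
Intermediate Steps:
$u o{\left(7 \right)} = 3 \left(\left(-6\right) 7\right) = 3 \left(-42\right) = -126$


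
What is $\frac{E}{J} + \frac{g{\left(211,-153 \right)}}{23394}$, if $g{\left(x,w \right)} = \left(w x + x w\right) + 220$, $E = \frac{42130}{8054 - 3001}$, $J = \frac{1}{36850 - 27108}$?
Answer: $\frac{4800642520451}{59104941} \approx 81222.0$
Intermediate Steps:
$J = \frac{1}{9742} \approx 0.00010265$
$E = \frac{42130}{5053} \approx 8.3376$
$g{\left(x,w \right)} = 220 + 2 w x$ ($g{\left(x,w \right)} = \left(w x + w x\right) + 220 = 2 w x + 220 = 220 + 2 w x$)
$\frac{E}{J} + \frac{g{\left(211,-153 \right)}}{23394} = \frac{42130 \frac{1}{\frac{1}{9742}}}{5053} + \frac{220 + 2 \left(-153\right) 211}{23394} = \frac{42130}{5053} \cdot 9742 + \left(220 - 64566\right) \frac{1}{23394} = \frac{410430460}{5053} - \frac{32173}{11697} = \frac{4800642520451}{59104941}$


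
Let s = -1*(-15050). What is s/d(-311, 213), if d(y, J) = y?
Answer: -15050/311 ≈ -48.392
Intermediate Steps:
s = 15050
s/d(-311, 213) = 15050/(-311) = 15050*(-1/311) = -15050/311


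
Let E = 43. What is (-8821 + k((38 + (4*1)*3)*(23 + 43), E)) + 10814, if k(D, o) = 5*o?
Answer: 2208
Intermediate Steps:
(-8821 + k((38 + (4*1)*3)*(23 + 43), E)) + 10814 = (-8821 + 5*43) + 10814 = (-8821 + 215) + 10814 = -8606 + 10814 = 2208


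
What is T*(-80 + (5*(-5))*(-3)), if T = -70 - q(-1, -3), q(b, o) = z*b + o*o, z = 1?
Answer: 390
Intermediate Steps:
q(b, o) = b + o² (q(b, o) = 1*b + o*o = b + o²)
T = -78 (T = -70 - (-1 + (-3)²) = -70 - (-1 + 9) = -70 - 1*8 = -70 - 8 = -78)
T*(-80 + (5*(-5))*(-3)) = -78*(-80 + (5*(-5))*(-3)) = -78*(-80 - 25*(-3)) = -78*(-80 + 75) = -78*(-5) = 390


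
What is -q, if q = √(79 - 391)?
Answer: -2*I*√78 ≈ -17.664*I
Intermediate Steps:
q = 2*I*√78 (q = √(-312) = 2*I*√78 ≈ 17.664*I)
-q = -2*I*√78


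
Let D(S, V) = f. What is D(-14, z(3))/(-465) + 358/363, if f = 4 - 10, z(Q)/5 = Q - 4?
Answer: 56216/56265 ≈ 0.99913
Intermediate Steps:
z(Q) = -20 + 5*Q (z(Q) = 5*(Q - 4) = 5*(-4 + Q) = -20 + 5*Q)
f = -6
D(S, V) = -6
D(-14, z(3))/(-465) + 358/363 = -6/(-465) + 358/363 = -6*(-1/465) + 358*(1/363) = 2/155 + 358/363 = 56216/56265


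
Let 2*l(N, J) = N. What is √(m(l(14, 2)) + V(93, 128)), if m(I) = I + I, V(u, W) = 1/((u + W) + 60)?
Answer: √1105735/281 ≈ 3.7421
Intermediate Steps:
l(N, J) = N/2
V(u, W) = 1/(60 + W + u) (V(u, W) = 1/((W + u) + 60) = 1/(60 + W + u))
m(I) = 2*I
√(m(l(14, 2)) + V(93, 128)) = √(2*((½)*14) + 1/(60 + 128 + 93)) = √(2*7 + 1/281) = √(14 + 1/281) = √(3935/281) = √1105735/281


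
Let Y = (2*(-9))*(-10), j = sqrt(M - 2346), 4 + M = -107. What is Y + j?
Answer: 180 + 3*I*sqrt(273) ≈ 180.0 + 49.568*I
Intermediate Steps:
M = -111 (M = -4 - 107 = -111)
j = 3*I*sqrt(273) (j = sqrt(-111 - 2346) = sqrt(-2457) = 3*I*sqrt(273) ≈ 49.568*I)
Y = 180 (Y = -18*(-10) = 180)
Y + j = 180 + 3*I*sqrt(273)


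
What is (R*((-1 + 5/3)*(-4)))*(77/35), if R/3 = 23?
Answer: -2024/5 ≈ -404.80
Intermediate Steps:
R = 69 (R = 3*23 = 69)
(R*((-1 + 5/3)*(-4)))*(77/35) = (69*((-1 + 5/3)*(-4)))*(77/35) = (69*((-1 + 5*(1/3))*(-4)))*(77*(1/35)) = (69*((-1 + 5/3)*(-4)))*(11/5) = (69*((2/3)*(-4)))*(11/5) = (69*(-8/3))*(11/5) = -184*11/5 = -2024/5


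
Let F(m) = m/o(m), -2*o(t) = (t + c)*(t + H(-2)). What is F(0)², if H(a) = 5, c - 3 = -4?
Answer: 0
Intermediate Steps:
c = -1 (c = 3 - 4 = -1)
o(t) = -(-1 + t)*(5 + t)/2 (o(t) = -(t - 1)*(t + 5)/2 = -(-1 + t)*(5 + t)/2)
F(m) = m/(5/2 - 2*m - m²/2)
F(0)² = (-2*0/(-5 + 0² + 4*0))² = (-2*0/(-5 + 0 + 0))² = (-2*0/(-5))² = (-2*0*(-⅕))² = 0² = 0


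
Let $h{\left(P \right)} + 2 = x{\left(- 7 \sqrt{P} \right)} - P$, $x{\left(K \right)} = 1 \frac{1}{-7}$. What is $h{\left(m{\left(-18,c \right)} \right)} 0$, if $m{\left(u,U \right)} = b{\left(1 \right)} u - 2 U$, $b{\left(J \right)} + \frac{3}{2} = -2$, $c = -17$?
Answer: $0$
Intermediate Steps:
$b{\left(J \right)} = - \frac{7}{2}$ ($b{\left(J \right)} = - \frac{3}{2} - 2 = - \frac{7}{2}$)
$m{\left(u,U \right)} = - 2 U - \frac{7 u}{2}$ ($m{\left(u,U \right)} = - \frac{7 u}{2} - 2 U = - 2 U - \frac{7 u}{2}$)
$x{\left(K \right)} = - \frac{1}{7}$ ($x{\left(K \right)} = 1 \left(- \frac{1}{7}\right) = - \frac{1}{7}$)
$h{\left(P \right)} = - \frac{15}{7} - P$ ($h{\left(P \right)} = -2 - \left(\frac{1}{7} + P\right) = - \frac{15}{7} - P$)
$h{\left(m{\left(-18,c \right)} \right)} 0 = \left(- \frac{15}{7} - \left(\left(-2\right) \left(-17\right) - -63\right)\right) 0 = \left(- \frac{15}{7} - \left(34 + 63\right)\right) 0 = \left(- \frac{15}{7} - 97\right) 0 = \left(- \frac{694}{7}\right) 0 = 0$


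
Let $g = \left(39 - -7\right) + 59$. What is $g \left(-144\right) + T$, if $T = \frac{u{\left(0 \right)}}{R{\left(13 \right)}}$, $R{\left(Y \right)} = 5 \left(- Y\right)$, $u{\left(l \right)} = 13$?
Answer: $- \frac{75601}{5} \approx -15120.0$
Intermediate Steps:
$R{\left(Y \right)} = - 5 Y$
$g = 105$ ($g = \left(39 + 7\right) + 59 = 46 + 59 = 105$)
$T = - \frac{1}{5}$ ($T = \frac{13}{\left(-5\right) 13} = \frac{13}{-65} = 13 \left(- \frac{1}{65}\right) = - \frac{1}{5} \approx -0.2$)
$g \left(-144\right) + T = 105 \left(-144\right) - \frac{1}{5} = -15120 - \frac{1}{5} = - \frac{75601}{5}$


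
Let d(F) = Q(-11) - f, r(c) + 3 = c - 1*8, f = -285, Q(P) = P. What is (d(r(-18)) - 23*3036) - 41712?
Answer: -111266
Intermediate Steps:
r(c) = -11 + c (r(c) = -3 + (c - 1*8) = -3 + (c - 8) = -3 + (-8 + c) = -11 + c)
d(F) = 274 (d(F) = -11 - 1*(-285) = -11 + 285 = 274)
(d(r(-18)) - 23*3036) - 41712 = (274 - 23*3036) - 41712 = (274 - 69828) - 41712 = -69554 - 41712 = -111266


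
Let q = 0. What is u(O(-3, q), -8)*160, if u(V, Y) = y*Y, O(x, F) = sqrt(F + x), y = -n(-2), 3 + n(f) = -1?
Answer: -5120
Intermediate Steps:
n(f) = -4 (n(f) = -3 - 1 = -4)
y = 4 (y = -1*(-4) = 4)
u(V, Y) = 4*Y
u(O(-3, q), -8)*160 = (4*(-8))*160 = -32*160 = -5120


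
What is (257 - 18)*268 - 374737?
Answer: -310685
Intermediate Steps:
(257 - 18)*268 - 374737 = 239*268 - 374737 = 64052 - 374737 = -310685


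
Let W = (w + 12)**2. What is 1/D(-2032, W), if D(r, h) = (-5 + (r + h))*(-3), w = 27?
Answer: 1/1548 ≈ 0.00064600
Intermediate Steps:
W = 1521 (W = (27 + 12)**2 = 39**2 = 1521)
D(r, h) = 15 - 3*h - 3*r (D(r, h) = (-5 + (h + r))*(-3) = (-5 + h + r)*(-3) = 15 - 3*h - 3*r)
1/D(-2032, W) = 1/(15 - 3*1521 - 3*(-2032)) = 1/(15 - 4563 + 6096) = 1/1548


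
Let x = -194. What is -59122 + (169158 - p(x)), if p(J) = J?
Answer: 110230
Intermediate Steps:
-59122 + (169158 - p(x)) = -59122 + (169158 - 1*(-194)) = -59122 + (169158 + 194) = -59122 + 169352 = 110230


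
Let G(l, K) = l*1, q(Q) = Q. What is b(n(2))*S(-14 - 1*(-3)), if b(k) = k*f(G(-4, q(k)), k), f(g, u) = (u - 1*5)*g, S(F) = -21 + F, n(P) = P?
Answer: -768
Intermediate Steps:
G(l, K) = l
f(g, u) = g*(-5 + u) (f(g, u) = (u - 5)*g = (-5 + u)*g = g*(-5 + u))
b(k) = k*(20 - 4*k) (b(k) = k*(-4*(-5 + k)) = k*(20 - 4*k))
b(n(2))*S(-14 - 1*(-3)) = (4*2*(5 - 1*2))*(-21 + (-14 - 1*(-3))) = (4*2*(5 - 2))*(-21 + (-14 + 3)) = (4*2*3)*(-21 - 11) = 24*(-32) = -768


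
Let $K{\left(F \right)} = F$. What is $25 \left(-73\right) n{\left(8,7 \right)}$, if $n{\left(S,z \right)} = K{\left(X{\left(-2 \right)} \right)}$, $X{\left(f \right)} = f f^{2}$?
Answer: $14600$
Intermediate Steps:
$X{\left(f \right)} = f^{3}$
$n{\left(S,z \right)} = -8$ ($n{\left(S,z \right)} = \left(-2\right)^{3} = -8$)
$25 \left(-73\right) n{\left(8,7 \right)} = 25 \left(-73\right) \left(-8\right) = \left(-1825\right) \left(-8\right) = 14600$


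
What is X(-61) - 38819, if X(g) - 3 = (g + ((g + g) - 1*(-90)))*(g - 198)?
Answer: -14729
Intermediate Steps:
X(g) = 3 + (-198 + g)*(90 + 3*g) (X(g) = 3 + (g + ((g + g) - 1*(-90)))*(g - 198) = 3 + (g + (2*g + 90))*(-198 + g) = 3 + (g + (90 + 2*g))*(-198 + g) = 3 + (90 + 3*g)*(-198 + g) = 3 + (-198 + g)*(90 + 3*g))
X(-61) - 38819 = (-17817 - 504*(-61) + 3*(-61)²) - 38819 = (-17817 + 30744 + 3*3721) - 38819 = (-17817 + 30744 + 11163) - 38819 = 24090 - 38819 = -14729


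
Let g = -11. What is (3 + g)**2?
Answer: 64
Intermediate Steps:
(3 + g)**2 = (3 - 11)**2 = (-8)**2 = 64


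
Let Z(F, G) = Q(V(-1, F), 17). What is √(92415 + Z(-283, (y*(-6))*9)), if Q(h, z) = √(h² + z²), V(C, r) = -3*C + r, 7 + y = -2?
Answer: √(92415 + √78689) ≈ 304.46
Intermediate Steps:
y = -9 (y = -7 - 2 = -9)
V(C, r) = r - 3*C
Z(F, G) = √(289 + (3 + F)²) (Z(F, G) = √((F - 3*(-1))² + 17²) = √((F + 3)² + 289) = √((3 + F)² + 289) = √(289 + (3 + F)²))
√(92415 + Z(-283, (y*(-6))*9)) = √(92415 + √(289 + (3 - 283)²)) = √(92415 + √(289 + (-280)²)) = √(92415 + √(289 + 78400)) = √(92415 + √78689)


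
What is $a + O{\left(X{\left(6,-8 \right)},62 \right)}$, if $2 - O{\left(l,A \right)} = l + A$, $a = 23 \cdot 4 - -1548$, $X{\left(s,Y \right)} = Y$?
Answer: $1588$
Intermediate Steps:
$a = 1640$ ($a = 92 + 1548 = 1640$)
$O{\left(l,A \right)} = 2 - A - l$ ($O{\left(l,A \right)} = 2 - \left(l + A\right) = 2 - \left(A + l\right) = 2 - A - l$)
$a + O{\left(X{\left(6,-8 \right)},62 \right)} = 1640 - 52 = 1588$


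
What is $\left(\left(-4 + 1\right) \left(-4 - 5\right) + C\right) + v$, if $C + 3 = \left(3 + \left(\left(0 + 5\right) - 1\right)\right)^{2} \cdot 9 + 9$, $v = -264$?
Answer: $210$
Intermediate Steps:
$C = 447$ ($C = -3 + \left(\left(3 + \left(\left(0 + 5\right) - 1\right)\right)^{2} \cdot 9 + 9\right) = -3 + \left(\left(3 + \left(5 - 1\right)\right)^{2} \cdot 9 + 9\right) = -3 + \left(\left(3 + 4\right)^{2} \cdot 9 + 9\right) = -3 + \left(7^{2} \cdot 9 + 9\right) = -3 + \left(49 \cdot 9 + 9\right) = -3 + \left(441 + 9\right) = -3 + 450 = 447$)
$\left(\left(-4 + 1\right) \left(-4 - 5\right) + C\right) + v = \left(\left(-4 + 1\right) \left(-4 - 5\right) + 447\right) - 264 = \left(- 3 \left(-4 - 5\right) + 447\right) - 264 = \left(\left(-3\right) \left(-9\right) + 447\right) - 264 = \left(27 + 447\right) - 264 = 474 - 264 = 210$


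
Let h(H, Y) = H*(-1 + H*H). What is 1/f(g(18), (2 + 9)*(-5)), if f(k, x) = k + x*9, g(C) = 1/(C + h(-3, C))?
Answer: -6/2971 ≈ -0.0020195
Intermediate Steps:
h(H, Y) = H*(-1 + H**2)
g(C) = 1/(-24 + C) (g(C) = 1/(C + ((-3)**3 - 1*(-3))) = 1/(C + (-27 + 3)) = 1/(C - 24) = 1/(-24 + C))
f(k, x) = k + 9*x
1/f(g(18), (2 + 9)*(-5)) = 1/(1/(-24 + 18) + 9*((2 + 9)*(-5))) = 1/(1/(-6) + 9*(11*(-5))) = 1/(-1/6 + 9*(-55)) = 1/(-1/6 - 495) = 1/(-2971/6) = -6/2971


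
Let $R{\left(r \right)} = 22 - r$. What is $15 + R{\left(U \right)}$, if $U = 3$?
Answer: $34$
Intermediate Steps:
$15 + R{\left(U \right)} = 15 + \left(22 - 3\right) = 15 + 19 = 34$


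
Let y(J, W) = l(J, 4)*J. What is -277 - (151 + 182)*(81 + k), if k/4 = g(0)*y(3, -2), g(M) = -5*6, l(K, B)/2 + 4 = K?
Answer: -267010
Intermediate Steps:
l(K, B) = -8 + 2*K
g(M) = -30
y(J, W) = J*(-8 + 2*J) (y(J, W) = (-8 + 2*J)*J = J*(-8 + 2*J))
k = 720 (k = 4*(-60*3*(-4 + 3)) = 4*(-60*3*(-1)) = 4*(-30*(-6)) = 4*180 = 720)
-277 - (151 + 182)*(81 + k) = -277 - (151 + 182)*(81 + 720) = -277 - 333*801 = -277 - 1*266733 = -277 - 266733 = -267010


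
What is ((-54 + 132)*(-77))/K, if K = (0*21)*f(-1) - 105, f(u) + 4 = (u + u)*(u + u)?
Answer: 286/5 ≈ 57.200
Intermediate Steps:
f(u) = -4 + 4*u² (f(u) = -4 + (u + u)*(u + u) = -4 + (2*u)*(2*u) = -4 + 4*u²)
K = -105 (K = (0*21)*(-4 + 4*(-1)²) - 105 = 0*(-4 + 4*1) - 105 = 0*(-4 + 4) - 105 = 0*0 - 105 = 0 - 105 = -105)
((-54 + 132)*(-77))/K = ((-54 + 132)*(-77))/(-105) = (78*(-77))*(-1/105) = -6006*(-1/105) = 286/5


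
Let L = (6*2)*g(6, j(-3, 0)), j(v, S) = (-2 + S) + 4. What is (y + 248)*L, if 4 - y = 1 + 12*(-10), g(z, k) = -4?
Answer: -17808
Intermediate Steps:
j(v, S) = 2 + S
y = 123 (y = 4 - (1 + 12*(-10)) = 4 - (1 - 120) = 4 - 1*(-119) = 4 + 119 = 123)
L = -48 (L = (6*2)*(-4) = 12*(-4) = -48)
(y + 248)*L = (123 + 248)*(-48) = 371*(-48) = -17808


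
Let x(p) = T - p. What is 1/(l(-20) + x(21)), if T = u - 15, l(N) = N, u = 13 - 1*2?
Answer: -1/45 ≈ -0.022222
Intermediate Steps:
u = 11 (u = 13 - 2 = 11)
T = -4 (T = 11 - 15 = -4)
x(p) = -4 - p
1/(l(-20) + x(21)) = 1/(-20 + (-4 - 1*21)) = 1/(-20 + (-4 - 21)) = 1/(-20 - 25) = 1/(-45) = -1/45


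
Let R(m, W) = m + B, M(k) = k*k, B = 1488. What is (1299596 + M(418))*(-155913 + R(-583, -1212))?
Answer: -228531394560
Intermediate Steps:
M(k) = k**2
R(m, W) = 1488 + m (R(m, W) = m + 1488 = 1488 + m)
(1299596 + M(418))*(-155913 + R(-583, -1212)) = (1299596 + 418**2)*(-155913 + (1488 - 583)) = (1299596 + 174724)*(-155913 + 905) = 1474320*(-155008) = -228531394560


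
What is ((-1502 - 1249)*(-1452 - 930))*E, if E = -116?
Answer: -760134312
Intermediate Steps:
((-1502 - 1249)*(-1452 - 930))*E = ((-1502 - 1249)*(-1452 - 930))*(-116) = -2751*(-2382)*(-116) = 6552882*(-116) = -760134312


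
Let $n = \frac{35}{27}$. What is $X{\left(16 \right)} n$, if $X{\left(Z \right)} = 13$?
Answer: $\frac{455}{27} \approx 16.852$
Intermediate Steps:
$n = \frac{35}{27}$ ($n = 35 \cdot \frac{1}{27} = \frac{35}{27} \approx 1.2963$)
$X{\left(16 \right)} n = 13 \cdot \frac{35}{27} = \frac{455}{27}$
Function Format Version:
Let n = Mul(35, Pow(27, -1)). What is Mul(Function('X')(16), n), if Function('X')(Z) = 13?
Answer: Rational(455, 27) ≈ 16.852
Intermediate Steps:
n = Rational(35, 27) (n = Mul(35, Rational(1, 27)) = Rational(35, 27) ≈ 1.2963)
Mul(Function('X')(16), n) = Mul(13, Rational(35, 27)) = Rational(455, 27)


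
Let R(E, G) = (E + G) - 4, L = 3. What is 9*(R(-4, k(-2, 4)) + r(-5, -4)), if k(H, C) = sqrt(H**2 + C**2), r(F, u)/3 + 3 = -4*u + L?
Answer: 360 + 18*sqrt(5) ≈ 400.25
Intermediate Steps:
r(F, u) = -12*u (r(F, u) = -9 + 3*(-4*u + 3) = -9 + 3*(3 - 4*u) = -9 + (9 - 12*u) = -12*u)
k(H, C) = sqrt(C**2 + H**2)
R(E, G) = -4 + E + G
9*(R(-4, k(-2, 4)) + r(-5, -4)) = 9*((-4 - 4 + sqrt(4**2 + (-2)**2)) - 12*(-4)) = 9*((-4 - 4 + sqrt(16 + 4)) + 48) = 9*((-4 - 4 + sqrt(20)) + 48) = 9*((-4 - 4 + 2*sqrt(5)) + 48) = 9*((-8 + 2*sqrt(5)) + 48) = 9*(40 + 2*sqrt(5)) = 360 + 18*sqrt(5)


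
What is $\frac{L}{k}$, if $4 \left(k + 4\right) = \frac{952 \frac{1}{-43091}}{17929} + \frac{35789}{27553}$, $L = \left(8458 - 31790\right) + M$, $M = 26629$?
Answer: $- \frac{280731063325063596}{312939916659257} \approx -897.08$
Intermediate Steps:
$L = 3297$ ($L = \left(8458 - 31790\right) + 26629 = -23332 + 26629 = 3297$)
$k = - \frac{312939916659257}{85147425940268}$ ($k = -4 + \frac{\frac{952 \frac{1}{-43091}}{17929} + \frac{35789}{27553}}{4} = -4 + \frac{952 \left(- \frac{1}{43091}\right) \frac{1}{17929} + 35789 \cdot \frac{1}{27553}}{4} = -4 + \frac{\left(- \frac{952}{43091}\right) \frac{1}{17929} + \frac{35789}{27553}}{4} = -4 + \frac{- \frac{952}{772578539} + \frac{35789}{27553}}{4} = -4 + \frac{1}{4} \cdot \frac{27649787101815}{21286856485067} = -4 + \frac{27649787101815}{85147425940268} = - \frac{312939916659257}{85147425940268} \approx -3.6753$)
$\frac{L}{k} = \frac{3297}{- \frac{312939916659257}{85147425940268}} = 3297 \left(- \frac{85147425940268}{312939916659257}\right) = - \frac{280731063325063596}{312939916659257}$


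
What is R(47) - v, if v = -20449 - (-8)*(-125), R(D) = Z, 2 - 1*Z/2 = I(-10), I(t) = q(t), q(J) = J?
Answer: 21473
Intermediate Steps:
I(t) = t
Z = 24 (Z = 4 - 2*(-10) = 4 + 20 = 24)
R(D) = 24
v = -21449 (v = -20449 - 1*1000 = -20449 - 1000 = -21449)
R(47) - v = 24 - 1*(-21449) = 24 + 21449 = 21473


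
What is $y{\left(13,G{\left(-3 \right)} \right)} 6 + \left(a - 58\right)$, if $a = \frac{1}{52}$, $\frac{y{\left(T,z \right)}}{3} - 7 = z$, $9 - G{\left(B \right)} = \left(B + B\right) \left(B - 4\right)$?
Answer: $- \frac{27351}{52} \approx -525.98$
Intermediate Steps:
$G{\left(B \right)} = 9 - 2 B \left(-4 + B\right)$ ($G{\left(B \right)} = 9 - \left(B + B\right) \left(B - 4\right) = 9 - 2 B \left(-4 + B\right)$)
$y{\left(T,z \right)} = 21 + 3 z$
$a = \frac{1}{52} \approx 0.019231$
$y{\left(13,G{\left(-3 \right)} \right)} 6 + \left(a - 58\right) = \left(21 + 3 \left(9 - 2 \left(-3\right)^{2} + 8 \left(-3\right)\right)\right) 6 + \left(\frac{1}{52} - 58\right) = \left(21 + 3 \left(9 - 18 - 24\right)\right) 6 + \left(\frac{1}{52} - 58\right) = \left(21 + 3 \left(9 - 18 - 24\right)\right) 6 - \frac{3015}{52} = \left(21 + 3 \left(-33\right)\right) 6 - \frac{3015}{52} = \left(21 - 99\right) 6 - \frac{3015}{52} = \left(-78\right) 6 - \frac{3015}{52} = -468 - \frac{3015}{52} = - \frac{27351}{52}$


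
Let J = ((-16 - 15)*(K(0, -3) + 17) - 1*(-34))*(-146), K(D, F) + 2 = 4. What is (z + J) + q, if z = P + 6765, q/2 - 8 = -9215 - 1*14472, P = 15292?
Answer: 55729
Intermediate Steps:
K(D, F) = 2 (K(D, F) = -2 + 4 = 2)
q = -47358 (q = 16 + 2*(-9215 - 1*14472) = 16 + 2*(-9215 - 14472) = 16 + 2*(-23687) = 16 - 47374 = -47358)
z = 22057 (z = 15292 + 6765 = 22057)
J = 81030 (J = ((-16 - 15)*(2 + 17) - 1*(-34))*(-146) = (-31*19 + 34)*(-146) = (-589 + 34)*(-146) = -555*(-146) = 81030)
(z + J) + q = (22057 + 81030) - 47358 = 103087 - 47358 = 55729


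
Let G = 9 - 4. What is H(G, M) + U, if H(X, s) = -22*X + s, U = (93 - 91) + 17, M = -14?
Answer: -105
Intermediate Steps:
G = 5
U = 19 (U = 2 + 17 = 19)
H(X, s) = s - 22*X
H(G, M) + U = (-14 - 22*5) + 19 = (-14 - 110) + 19 = -124 + 19 = -105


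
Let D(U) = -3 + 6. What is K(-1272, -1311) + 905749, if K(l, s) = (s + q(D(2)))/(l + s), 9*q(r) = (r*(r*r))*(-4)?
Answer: 37135730/41 ≈ 9.0575e+5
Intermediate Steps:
D(U) = 3
q(r) = -4*r³/9 (q(r) = ((r*(r*r))*(-4))/9 = ((r*r²)*(-4))/9 = (r³*(-4))/9 = (-4*r³)/9 = -4*r³/9)
K(l, s) = (-12 + s)/(l + s) (K(l, s) = (s - 4/9*3³)/(l + s) = (s - 4/9*27)/(l + s) = (s - 12)/(l + s) = (-12 + s)/(l + s))
K(-1272, -1311) + 905749 = (-12 - 1311)/(-1272 - 1311) + 905749 = -1323/(-2583) + 905749 = -1/2583*(-1323) + 905749 = 21/41 + 905749 = 37135730/41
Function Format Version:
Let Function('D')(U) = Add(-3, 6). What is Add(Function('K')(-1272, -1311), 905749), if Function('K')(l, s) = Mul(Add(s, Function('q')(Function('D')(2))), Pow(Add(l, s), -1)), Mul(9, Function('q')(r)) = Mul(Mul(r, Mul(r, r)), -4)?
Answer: Rational(37135730, 41) ≈ 9.0575e+5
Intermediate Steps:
Function('D')(U) = 3
Function('q')(r) = Mul(Rational(-4, 9), Pow(r, 3)) (Function('q')(r) = Mul(Rational(1, 9), Mul(Mul(r, Mul(r, r)), -4)) = Mul(Rational(1, 9), Mul(Mul(r, Pow(r, 2)), -4)) = Mul(Rational(1, 9), Mul(Pow(r, 3), -4)) = Mul(Rational(1, 9), Mul(-4, Pow(r, 3))) = Mul(Rational(-4, 9), Pow(r, 3)))
Function('K')(l, s) = Mul(Pow(Add(l, s), -1), Add(-12, s)) (Function('K')(l, s) = Mul(Add(s, Mul(Rational(-4, 9), Pow(3, 3))), Pow(Add(l, s), -1)) = Mul(Add(s, Mul(Rational(-4, 9), 27)), Pow(Add(l, s), -1)) = Mul(Add(s, -12), Pow(Add(l, s), -1)) = Mul(Add(-12, s), Pow(Add(l, s), -1)) = Mul(Pow(Add(l, s), -1), Add(-12, s)))
Add(Function('K')(-1272, -1311), 905749) = Add(Mul(Pow(Add(-1272, -1311), -1), Add(-12, -1311)), 905749) = Add(Mul(Pow(-2583, -1), -1323), 905749) = Add(Mul(Rational(-1, 2583), -1323), 905749) = Add(Rational(21, 41), 905749) = Rational(37135730, 41)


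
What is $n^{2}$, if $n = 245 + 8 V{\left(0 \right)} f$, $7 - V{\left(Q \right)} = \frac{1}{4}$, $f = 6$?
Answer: $323761$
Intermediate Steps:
$V{\left(Q \right)} = \frac{27}{4}$ ($V{\left(Q \right)} = 7 - \frac{1}{4} = \frac{27}{4}$)
$n = 569$ ($n = 245 + 8 \cdot \frac{27}{4} \cdot 6 = 245 + 54 \cdot 6 = 245 + 324 = 569$)
$n^{2} = 569^{2} = 323761$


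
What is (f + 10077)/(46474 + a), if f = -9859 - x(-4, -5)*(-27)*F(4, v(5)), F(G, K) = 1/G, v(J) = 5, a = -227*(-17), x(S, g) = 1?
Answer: 899/201332 ≈ 0.0044653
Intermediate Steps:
a = 3859
f = -39409/4 (f = -9859 - 1*(-27)/4 = -9859 - (-27)/4 = -9859 - 1*(-27/4) = -9859 + 27/4 = -39409/4 ≈ -9852.3)
(f + 10077)/(46474 + a) = (-39409/4 + 10077)/(46474 + 3859) = (899/4)/50333 = (899/4)*(1/50333) = 899/201332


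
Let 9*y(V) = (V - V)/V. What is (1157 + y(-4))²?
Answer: 1338649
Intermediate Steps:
y(V) = 0 (y(V) = ((V - V)/V)/9 = (0/V)/9 = (⅑)*0 = 0)
(1157 + y(-4))² = (1157 + 0)² = 1157² = 1338649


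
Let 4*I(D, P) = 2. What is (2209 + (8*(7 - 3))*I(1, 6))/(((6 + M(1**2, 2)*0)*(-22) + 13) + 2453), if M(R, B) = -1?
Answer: 2225/2334 ≈ 0.95330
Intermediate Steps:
I(D, P) = 1/2 (I(D, P) = (1/4)*2 = 1/2)
(2209 + (8*(7 - 3))*I(1, 6))/(((6 + M(1**2, 2)*0)*(-22) + 13) + 2453) = (2209 + (8*(7 - 3))*(1/2))/(((6 - 1*0)*(-22) + 13) + 2453) = (2209 + (8*4)*(1/2))/(((6 + 0)*(-22) + 13) + 2453) = (2209 + 32*(1/2))/((6*(-22) + 13) + 2453) = (2209 + 16)/((-132 + 13) + 2453) = 2225/(-119 + 2453) = 2225/2334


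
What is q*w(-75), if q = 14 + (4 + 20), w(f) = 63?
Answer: 2394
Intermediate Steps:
q = 38 (q = 14 + 24 = 38)
q*w(-75) = 38*63 = 2394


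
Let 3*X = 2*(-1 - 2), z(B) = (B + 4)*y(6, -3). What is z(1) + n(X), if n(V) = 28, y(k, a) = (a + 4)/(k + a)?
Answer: 89/3 ≈ 29.667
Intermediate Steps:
y(k, a) = (4 + a)/(a + k)
z(B) = 4/3 + B/3 (z(B) = (B + 4)*((4 - 3)/(-3 + 6)) = (4 + B)*(1/3) = (4 + B)*((⅓)*1) = (4 + B)*(⅓) = 4/3 + B/3)
X = -2 (X = (2*(-1 - 2))/3 = (2*(-3))/3 = (⅓)*(-6) = -2)
z(1) + n(X) = (4/3 + (⅓)*1) + 28 = (4/3 + ⅓) + 28 = 5/3 + 28 = 89/3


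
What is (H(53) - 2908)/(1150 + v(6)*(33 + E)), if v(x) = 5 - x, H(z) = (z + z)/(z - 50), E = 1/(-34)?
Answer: -293012/113937 ≈ -2.5717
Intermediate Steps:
E = -1/34 ≈ -0.029412
H(z) = 2*z/(-50 + z) (H(z) = (2*z)/(-50 + z) = 2*z/(-50 + z))
(H(53) - 2908)/(1150 + v(6)*(33 + E)) = (2*53/(-50 + 53) - 2908)/(1150 + (5 - 1*6)*(33 - 1/34)) = (2*53/3 - 2908)/(1150 + (5 - 6)*(1121/34)) = (2*53*(⅓) - 2908)/(1150 - 1*1121/34) = (106/3 - 2908)/(1150 - 1121/34) = -8618/(3*37979/34) = -8618/3*34/37979 = -293012/113937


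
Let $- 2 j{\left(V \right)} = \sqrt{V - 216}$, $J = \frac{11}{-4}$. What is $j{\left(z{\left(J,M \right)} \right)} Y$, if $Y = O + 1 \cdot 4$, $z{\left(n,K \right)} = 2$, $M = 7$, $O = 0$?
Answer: $- 2 i \sqrt{214} \approx - 29.257 i$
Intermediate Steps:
$J = - \frac{11}{4}$ ($J = 11 \left(- \frac{1}{4}\right) = - \frac{11}{4} \approx -2.75$)
$j{\left(V \right)} = - \frac{\sqrt{-216 + V}}{2}$ ($j{\left(V \right)} = - \frac{\sqrt{V - 216}}{2} = - \frac{\sqrt{-216 + V}}{2}$)
$Y = 4$ ($Y = 0 + 1 \cdot 4 = 0 + 4 = 4$)
$j{\left(z{\left(J,M \right)} \right)} Y = - \frac{\sqrt{-216 + 2}}{2} \cdot 4 = - \frac{\sqrt{-214}}{2} \cdot 4 = - \frac{i \sqrt{214}}{2} \cdot 4 = - 2 i \sqrt{214}$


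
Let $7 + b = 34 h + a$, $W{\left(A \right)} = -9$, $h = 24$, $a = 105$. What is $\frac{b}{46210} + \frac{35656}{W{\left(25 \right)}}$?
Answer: $- \frac{823827767}{207945} \approx -3961.8$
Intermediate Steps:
$b = 914$ ($b = -7 + \left(34 \cdot 24 + 105\right) = -7 + \left(816 + 105\right) = -7 + 921 = 914$)
$\frac{b}{46210} + \frac{35656}{W{\left(25 \right)}} = \frac{914}{46210} + \frac{35656}{-9} = 914 \cdot \frac{1}{46210} + 35656 \left(- \frac{1}{9}\right) = \frac{457}{23105} - \frac{35656}{9} = - \frac{823827767}{207945}$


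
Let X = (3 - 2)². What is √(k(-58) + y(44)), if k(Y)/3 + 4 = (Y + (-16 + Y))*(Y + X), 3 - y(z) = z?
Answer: √22519 ≈ 150.06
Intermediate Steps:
y(z) = 3 - z
X = 1 (X = 1² = 1)
k(Y) = -12 + 3*(1 + Y)*(-16 + 2*Y) (k(Y) = -12 + 3*((Y + (-16 + Y))*(Y + 1)) = -12 + 3*((-16 + 2*Y)*(1 + Y)) = -12 + 3*((1 + Y)*(-16 + 2*Y)) = -12 + 3*(1 + Y)*(-16 + 2*Y))
√(k(-58) + y(44)) = √((-60 - 42*(-58) + 6*(-58)²) + (3 - 1*44)) = √((-60 + 2436 + 6*3364) + (3 - 44)) = √((-60 + 2436 + 20184) - 41) = √(22560 - 41) = √22519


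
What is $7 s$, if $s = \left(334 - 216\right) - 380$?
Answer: $-1834$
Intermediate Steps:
$s = -262$ ($s = 118 - 380 = -262$)
$7 s = 7 \left(-262\right) = -1834$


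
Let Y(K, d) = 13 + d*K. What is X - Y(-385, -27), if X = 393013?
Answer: 382605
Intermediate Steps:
Y(K, d) = 13 + K*d
X - Y(-385, -27) = 393013 - (13 - 385*(-27)) = 393013 - (13 + 10395) = 393013 - 1*10408 = 393013 - 10408 = 382605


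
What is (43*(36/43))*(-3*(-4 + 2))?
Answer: 216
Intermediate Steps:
(43*(36/43))*(-3*(-4 + 2)) = (43*(36*(1/43)))*(-3*(-2)) = (43*(36/43))*6 = 36*6 = 216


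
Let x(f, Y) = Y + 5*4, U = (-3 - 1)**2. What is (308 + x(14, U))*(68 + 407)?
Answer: 163400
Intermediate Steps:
U = 16 (U = (-4)**2 = 16)
x(f, Y) = 20 + Y (x(f, Y) = Y + 20 = 20 + Y)
(308 + x(14, U))*(68 + 407) = (308 + (20 + 16))*(68 + 407) = (308 + 36)*475 = 344*475 = 163400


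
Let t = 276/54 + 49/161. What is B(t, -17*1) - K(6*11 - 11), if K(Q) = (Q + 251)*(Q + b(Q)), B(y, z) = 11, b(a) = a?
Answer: -33649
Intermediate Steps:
t = 1121/207 (t = 276*(1/54) + 49*(1/161) = 46/9 + 7/23 = 1121/207 ≈ 5.4155)
K(Q) = 2*Q*(251 + Q) (K(Q) = (Q + 251)*(Q + Q) = (251 + Q)*(2*Q) = 2*Q*(251 + Q))
B(t, -17*1) - K(6*11 - 11) = 11 - 2*(6*11 - 11)*(251 + (6*11 - 11)) = 11 - 2*(66 - 11)*(251 + (66 - 11)) = 11 - 2*55*(251 + 55) = 11 - 2*55*306 = 11 - 1*33660 = 11 - 33660 = -33649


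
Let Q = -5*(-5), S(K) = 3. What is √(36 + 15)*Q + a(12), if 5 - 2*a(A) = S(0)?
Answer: 1 + 25*√51 ≈ 179.54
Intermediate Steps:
a(A) = 1 (a(A) = 5/2 - ½*3 = 5/2 - 3/2 = 1)
Q = 25
√(36 + 15)*Q + a(12) = √(36 + 15)*25 + 1 = √51*25 + 1 = 25*√51 + 1 = 1 + 25*√51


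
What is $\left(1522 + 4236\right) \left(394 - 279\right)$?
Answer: $662170$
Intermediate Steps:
$\left(1522 + 4236\right) \left(394 - 279\right) = 5758 \cdot 115 = 662170$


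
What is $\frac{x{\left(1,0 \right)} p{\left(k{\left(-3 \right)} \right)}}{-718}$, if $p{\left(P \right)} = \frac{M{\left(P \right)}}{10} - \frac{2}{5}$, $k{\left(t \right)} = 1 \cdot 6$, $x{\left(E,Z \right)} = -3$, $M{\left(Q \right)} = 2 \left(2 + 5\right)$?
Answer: $\frac{3}{718} \approx 0.0041783$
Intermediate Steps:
$M{\left(Q \right)} = 14$ ($M{\left(Q \right)} = 2 \cdot 7 = 14$)
$k{\left(t \right)} = 6$
$p{\left(P \right)} = 1$ ($p{\left(P \right)} = \frac{14}{10} - \frac{2}{5} = 14 \cdot \frac{1}{10} - \frac{2}{5} = \frac{7}{5} - \frac{2}{5} = 1$)
$\frac{x{\left(1,0 \right)} p{\left(k{\left(-3 \right)} \right)}}{-718} = \frac{\left(-3\right) 1}{-718} = \left(-3\right) \left(- \frac{1}{718}\right) = \frac{3}{718}$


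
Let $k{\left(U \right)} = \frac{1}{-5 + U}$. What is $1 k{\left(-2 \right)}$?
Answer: $- \frac{1}{7} \approx -0.14286$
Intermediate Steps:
$1 k{\left(-2 \right)} = 1 \frac{1}{-5 - 2} = 1 \frac{1}{-7} = 1 \left(- \frac{1}{7}\right) = - \frac{1}{7}$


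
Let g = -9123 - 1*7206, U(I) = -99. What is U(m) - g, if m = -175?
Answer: 16230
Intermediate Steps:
g = -16329 (g = -9123 - 7206 = -16329)
U(m) - g = -99 - 1*(-16329) = -99 + 16329 = 16230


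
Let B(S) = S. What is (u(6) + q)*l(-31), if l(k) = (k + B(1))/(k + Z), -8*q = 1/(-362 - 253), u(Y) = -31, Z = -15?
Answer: -152519/7544 ≈ -20.217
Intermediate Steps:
q = 1/4920 (q = -1/(8*(-362 - 253)) = -⅛/(-615) = -⅛*(-1/615) = 1/4920 ≈ 0.00020325)
l(k) = (1 + k)/(-15 + k) (l(k) = (k + 1)/(k - 15) = (1 + k)/(-15 + k))
(u(6) + q)*l(-31) = (-31 + 1/4920)*((1 - 31)/(-15 - 31)) = -152519*(-30)/(4920*(-46)) = -(-152519)*(-30)/226320 = -152519/4920*15/23 = -152519/7544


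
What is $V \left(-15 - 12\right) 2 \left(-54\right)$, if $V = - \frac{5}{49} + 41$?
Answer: $\frac{5843664}{49} \approx 1.1926 \cdot 10^{5}$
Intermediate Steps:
$V = \frac{2004}{49}$ ($V = \left(-5\right) \frac{1}{49} + 41 = - \frac{5}{49} + 41 = \frac{2004}{49} \approx 40.898$)
$V \left(-15 - 12\right) 2 \left(-54\right) = \frac{2004 \left(-15 - 12\right) 2}{49} \left(-54\right) = \frac{2004 \left(\left(-27\right) 2\right)}{49} \left(-54\right) = \frac{2004}{49} \left(-54\right) \left(-54\right) = \left(- \frac{108216}{49}\right) \left(-54\right) = \frac{5843664}{49}$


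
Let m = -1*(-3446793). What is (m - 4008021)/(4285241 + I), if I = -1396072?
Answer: -561228/2889169 ≈ -0.19425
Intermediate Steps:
m = 3446793
(m - 4008021)/(4285241 + I) = (3446793 - 4008021)/(4285241 - 1396072) = -561228/2889169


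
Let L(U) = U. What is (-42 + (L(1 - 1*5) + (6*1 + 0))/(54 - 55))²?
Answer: 1936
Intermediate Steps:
(-42 + (L(1 - 1*5) + (6*1 + 0))/(54 - 55))² = (-42 + ((1 - 1*5) + (6*1 + 0))/(54 - 55))² = (-42 + ((1 - 5) + (6 + 0))/(-1))² = (-42 + (-4 + 6)*(-1))² = (-42 + 2*(-1))² = (-42 - 2)² = (-44)² = 1936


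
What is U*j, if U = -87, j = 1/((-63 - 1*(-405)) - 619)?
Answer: 87/277 ≈ 0.31408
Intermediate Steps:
j = -1/277 (j = 1/((-63 + 405) - 619) = 1/(342 - 619) = 1/(-277) = -1/277 ≈ -0.0036101)
U*j = -87*(-1/277) = 87/277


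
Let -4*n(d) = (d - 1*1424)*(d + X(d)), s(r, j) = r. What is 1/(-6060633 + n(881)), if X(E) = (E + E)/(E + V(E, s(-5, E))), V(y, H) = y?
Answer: -2/11881803 ≈ -1.6832e-7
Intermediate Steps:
X(E) = 1 (X(E) = (E + E)/(E + E) = (2*E)/((2*E)) = (2*E)*(1/(2*E)) = 1)
n(d) = -(1 + d)*(-1424 + d)/4 (n(d) = -(d - 1*1424)*(d + 1)/4 = -(d - 1424)*(1 + d)/4 = -(-1424 + d)*(1 + d)/4 = -(1 + d)*(-1424 + d)/4)
1/(-6060633 + n(881)) = 1/(-6060633 + (356 - ¼*881² + (1423/4)*881)) = 1/(-6060633 + (356 - ¼*776161 + 1253663/4)) = 1/(-6060633 + (356 - 776161/4 + 1253663/4)) = 1/(-6060633 + 239463/2) = 1/(-11881803/2) = -2/11881803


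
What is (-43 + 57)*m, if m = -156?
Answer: -2184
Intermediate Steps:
(-43 + 57)*m = (-43 + 57)*(-156) = 14*(-156) = -2184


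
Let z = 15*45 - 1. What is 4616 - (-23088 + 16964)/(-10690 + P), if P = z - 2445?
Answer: 57513852/12461 ≈ 4615.5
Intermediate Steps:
z = 674 (z = 675 - 1 = 674)
P = -1771 (P = 674 - 2445 = -1771)
4616 - (-23088 + 16964)/(-10690 + P) = 4616 - (-23088 + 16964)/(-10690 - 1771) = 4616 - (-6124)/(-12461) = 4616 - (-6124)*(-1)/12461 = 4616 - 1*6124/12461 = 4616 - 6124/12461 = 57513852/12461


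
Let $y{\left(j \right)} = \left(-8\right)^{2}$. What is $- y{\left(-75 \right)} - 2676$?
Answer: $-2740$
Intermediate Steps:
$y{\left(j \right)} = 64$
$- y{\left(-75 \right)} - 2676 = \left(-1\right) 64 - 2676 = -64 - 2676 = -2740$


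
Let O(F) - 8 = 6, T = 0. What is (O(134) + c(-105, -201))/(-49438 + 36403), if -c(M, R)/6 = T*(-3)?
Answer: -14/13035 ≈ -0.0010740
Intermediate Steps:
c(M, R) = 0 (c(M, R) = -0*(-3) = -6*0 = 0)
O(F) = 14 (O(F) = 8 + 6 = 14)
(O(134) + c(-105, -201))/(-49438 + 36403) = (14 + 0)/(-49438 + 36403) = 14/(-13035) = 14*(-1/13035) = -14/13035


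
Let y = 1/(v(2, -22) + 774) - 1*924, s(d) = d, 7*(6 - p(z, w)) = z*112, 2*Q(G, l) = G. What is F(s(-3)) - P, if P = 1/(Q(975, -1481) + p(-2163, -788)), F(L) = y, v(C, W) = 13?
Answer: -51050710535/55249761 ≈ -924.00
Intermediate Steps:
Q(G, l) = G/2
p(z, w) = 6 - 16*z (p(z, w) = 6 - z*112/7 = 6 - 16*z)
y = -727187/787 (y = 1/(13 + 774) - 1*924 = 1/787 - 924 = -727187/787 ≈ -924.00)
F(L) = -727187/787
P = 2/70203 (P = 1/((½)*975 + (6 - 16*(-2163))) = 1/(975/2 + (6 + 34608)) = 1/(975/2 + 34614) = 1/(70203/2) = 2/70203 ≈ 2.8489e-5)
F(s(-3)) - P = -727187/787 - 1*2/70203 = -727187/787 - 2/70203 = -51050710535/55249761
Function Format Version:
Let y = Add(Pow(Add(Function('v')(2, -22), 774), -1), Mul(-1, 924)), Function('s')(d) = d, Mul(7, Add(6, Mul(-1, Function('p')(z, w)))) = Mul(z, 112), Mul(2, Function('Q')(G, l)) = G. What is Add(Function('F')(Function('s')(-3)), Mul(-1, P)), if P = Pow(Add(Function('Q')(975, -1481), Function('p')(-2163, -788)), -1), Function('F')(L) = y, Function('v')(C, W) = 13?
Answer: Rational(-51050710535, 55249761) ≈ -924.00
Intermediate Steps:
Function('Q')(G, l) = Mul(Rational(1, 2), G)
Function('p')(z, w) = Add(6, Mul(-16, z)) (Function('p')(z, w) = Add(6, Mul(Rational(-1, 7), Mul(z, 112))) = Add(6, Mul(Rational(-1, 7), Mul(112, z))) = Add(6, Mul(-16, z)))
y = Rational(-727187, 787) (y = Add(Pow(Add(13, 774), -1), Mul(-1, 924)) = Add(Pow(787, -1), -924) = Add(Rational(1, 787), -924) = Rational(-727187, 787) ≈ -924.00)
Function('F')(L) = Rational(-727187, 787)
P = Rational(2, 70203) (P = Pow(Add(Mul(Rational(1, 2), 975), Add(6, Mul(-16, -2163))), -1) = Pow(Add(Rational(975, 2), Add(6, 34608)), -1) = Pow(Add(Rational(975, 2), 34614), -1) = Pow(Rational(70203, 2), -1) = Rational(2, 70203) ≈ 2.8489e-5)
Add(Function('F')(Function('s')(-3)), Mul(-1, P)) = Add(Rational(-727187, 787), Mul(-1, Rational(2, 70203))) = Add(Rational(-727187, 787), Rational(-2, 70203)) = Rational(-51050710535, 55249761)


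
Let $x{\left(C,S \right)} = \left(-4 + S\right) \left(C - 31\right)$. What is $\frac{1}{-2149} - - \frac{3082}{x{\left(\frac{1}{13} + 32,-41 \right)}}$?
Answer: $- \frac{6150176}{96705} \approx -63.597$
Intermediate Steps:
$x{\left(C,S \right)} = \left(-31 + C\right) \left(-4 + S\right)$ ($x{\left(C,S \right)} = \left(-4 + S\right) \left(-31 + C\right) = \left(-31 + C\right) \left(-4 + S\right)$)
$\frac{1}{-2149} - - \frac{3082}{x{\left(\frac{1}{13} + 32,-41 \right)}} = \frac{1}{-2149} - - \frac{3082}{124 - -1271 - 4 \left(\frac{1}{13} + 32\right) + \left(\frac{1}{13} + 32\right) \left(-41\right)} = - \frac{1}{2149} - - \frac{3082}{124 + 1271 - 4 \left(\frac{1}{13} + 32\right) + \left(\frac{1}{13} + 32\right) \left(-41\right)} = - \frac{1}{2149} - - \frac{3082}{124 + 1271 - \frac{1668}{13} + \frac{417}{13} \left(-41\right)} = - \frac{1}{2149} - - \frac{3082}{124 + 1271 - \frac{1668}{13} - \frac{17097}{13}} = - \frac{1}{2149} - - \frac{3082}{- \frac{630}{13}} = - \frac{1}{2149} - \left(-3082\right) \left(- \frac{13}{630}\right) = - \frac{1}{2149} - \frac{20033}{315} = - \frac{6150176}{96705}$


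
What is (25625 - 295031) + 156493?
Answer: -112913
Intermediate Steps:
(25625 - 295031) + 156493 = -269406 + 156493 = -112913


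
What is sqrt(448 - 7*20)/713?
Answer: 2*sqrt(77)/713 ≈ 0.024614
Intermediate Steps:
sqrt(448 - 7*20)/713 = sqrt(448 - 140)*(1/713) = sqrt(308)*(1/713) = (2*sqrt(77))*(1/713) = 2*sqrt(77)/713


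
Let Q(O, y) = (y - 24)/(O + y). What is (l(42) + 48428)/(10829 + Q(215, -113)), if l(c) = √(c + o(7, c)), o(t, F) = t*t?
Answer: 4939656/1104421 + 102*√91/1104421 ≈ 4.4735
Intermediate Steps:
Q(O, y) = (-24 + y)/(O + y)
o(t, F) = t²
l(c) = √(49 + c) (l(c) = √(c + 7²) = √(c + 49) = √(49 + c))
(l(42) + 48428)/(10829 + Q(215, -113)) = (√(49 + 42) + 48428)/(10829 + (-24 - 113)/(215 - 113)) = (√91 + 48428)/(10829 - 137/102) = (48428 + √91)/(10829 + (1/102)*(-137)) = (48428 + √91)/(10829 - 137/102) = (48428 + √91)/(1104421/102) = (48428 + √91)*(102/1104421) = 4939656/1104421 + 102*√91/1104421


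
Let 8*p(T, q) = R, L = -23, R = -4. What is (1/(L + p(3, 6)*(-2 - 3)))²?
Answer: 4/1681 ≈ 0.0023795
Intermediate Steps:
p(T, q) = -½ (p(T, q) = (⅛)*(-4) = -½)
(1/(L + p(3, 6)*(-2 - 3)))² = (1/(-23 - (-2 - 3)/2))² = (1/(-23 - ½*(-5)))² = (1/(-23 + 5/2))² = (1/(-41/2))² = (-2/41)² = 4/1681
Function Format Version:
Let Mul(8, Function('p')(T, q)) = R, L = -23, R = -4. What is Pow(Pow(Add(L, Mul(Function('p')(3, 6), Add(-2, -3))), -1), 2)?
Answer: Rational(4, 1681) ≈ 0.0023795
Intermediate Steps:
Function('p')(T, q) = Rational(-1, 2) (Function('p')(T, q) = Mul(Rational(1, 8), -4) = Rational(-1, 2))
Pow(Pow(Add(L, Mul(Function('p')(3, 6), Add(-2, -3))), -1), 2) = Pow(Pow(Add(-23, Mul(Rational(-1, 2), Add(-2, -3))), -1), 2) = Pow(Pow(Add(-23, Mul(Rational(-1, 2), -5)), -1), 2) = Pow(Pow(Add(-23, Rational(5, 2)), -1), 2) = Pow(Pow(Rational(-41, 2), -1), 2) = Pow(Rational(-2, 41), 2) = Rational(4, 1681)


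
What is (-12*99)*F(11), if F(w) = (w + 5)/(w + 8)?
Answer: -19008/19 ≈ -1000.4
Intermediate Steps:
F(w) = (5 + w)/(8 + w)
(-12*99)*F(11) = (-12*99)*((5 + 11)/(8 + 11)) = -1188*16/19 = -19008/19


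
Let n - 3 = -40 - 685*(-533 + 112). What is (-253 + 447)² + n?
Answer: 325984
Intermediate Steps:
n = 288348 (n = 3 + (-40 - 685*(-533 + 112)) = 3 + (-40 - 685*(-421)) = 3 + (-40 + 288385) = 3 + 288345 = 288348)
(-253 + 447)² + n = (-253 + 447)² + 288348 = 194² + 288348 = 37636 + 288348 = 325984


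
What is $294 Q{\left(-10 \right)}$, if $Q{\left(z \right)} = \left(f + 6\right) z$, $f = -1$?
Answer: $-14700$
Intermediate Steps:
$Q{\left(z \right)} = 5 z$ ($Q{\left(z \right)} = \left(-1 + 6\right) z = 5 z$)
$294 Q{\left(-10 \right)} = 294 \cdot 5 \left(-10\right) = 294 \left(-50\right) = -14700$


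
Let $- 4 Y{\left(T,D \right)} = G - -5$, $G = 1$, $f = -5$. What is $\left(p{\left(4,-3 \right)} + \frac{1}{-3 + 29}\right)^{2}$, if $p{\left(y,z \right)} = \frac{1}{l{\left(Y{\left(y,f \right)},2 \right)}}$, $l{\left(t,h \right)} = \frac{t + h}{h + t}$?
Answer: $\frac{729}{676} \approx 1.0784$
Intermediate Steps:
$Y{\left(T,D \right)} = - \frac{3}{2}$ ($Y{\left(T,D \right)} = - \frac{1 - -5}{4} = - \frac{1 + 5}{4} = \left(- \frac{1}{4}\right) 6 = - \frac{3}{2}$)
$l{\left(t,h \right)} = 1$ ($l{\left(t,h \right)} = \frac{h + t}{h + t} = 1$)
$p{\left(y,z \right)} = 1$ ($p{\left(y,z \right)} = 1^{-1} = 1$)
$\left(p{\left(4,-3 \right)} + \frac{1}{-3 + 29}\right)^{2} = \left(1 + \frac{1}{-3 + 29}\right)^{2} = \left(1 + \frac{1}{26}\right)^{2} = \left(\frac{27}{26}\right)^{2} = \frac{729}{676}$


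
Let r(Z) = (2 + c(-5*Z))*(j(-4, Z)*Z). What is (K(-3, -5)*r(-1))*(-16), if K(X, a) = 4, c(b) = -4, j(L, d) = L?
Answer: 512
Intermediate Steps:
r(Z) = 8*Z (r(Z) = (2 - 4)*(-4*Z) = -(-8)*Z = 8*Z)
(K(-3, -5)*r(-1))*(-16) = (4*(8*(-1)))*(-16) = (4*(-8))*(-16) = -32*(-16) = 512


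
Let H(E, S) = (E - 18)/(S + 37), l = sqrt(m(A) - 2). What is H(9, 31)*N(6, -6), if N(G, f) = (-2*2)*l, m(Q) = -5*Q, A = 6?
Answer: 36*I*sqrt(2)/17 ≈ 2.9948*I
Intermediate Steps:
l = 4*I*sqrt(2) (l = sqrt(-5*6 - 2) = sqrt(-30 - 2) = sqrt(-32) = 4*I*sqrt(2) ≈ 5.6569*I)
N(G, f) = -16*I*sqrt(2) (N(G, f) = (-2*2)*(4*I*sqrt(2)) = -16*I*sqrt(2))
H(E, S) = (-18 + E)/(37 + S)
H(9, 31)*N(6, -6) = ((-18 + 9)/(37 + 31))*(-16*I*sqrt(2)) = (-9/68)*(-16*I*sqrt(2)) = ((1/68)*(-9))*(-16*I*sqrt(2)) = -(-36)*I*sqrt(2)/17 = 36*I*sqrt(2)/17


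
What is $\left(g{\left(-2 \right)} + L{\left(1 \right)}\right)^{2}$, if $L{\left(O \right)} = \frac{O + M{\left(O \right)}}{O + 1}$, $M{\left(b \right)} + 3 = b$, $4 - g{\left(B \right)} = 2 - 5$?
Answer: $\frac{169}{4} \approx 42.25$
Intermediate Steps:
$g{\left(B \right)} = 7$ ($g{\left(B \right)} = 4 - \left(2 - 5\right) = 4 - -3 = 4 + 3 = 7$)
$M{\left(b \right)} = -3 + b$
$L{\left(O \right)} = \frac{-3 + 2 O}{1 + O}$ ($L{\left(O \right)} = \frac{O + \left(-3 + O\right)}{O + 1} = \frac{-3 + 2 O}{1 + O}$)
$\left(g{\left(-2 \right)} + L{\left(1 \right)}\right)^{2} = \left(7 + \frac{-3 + 2 \cdot 1}{1 + 1}\right)^{2} = \left(7 + \frac{-3 + 2}{2}\right)^{2} = \left(7 + \frac{1}{2} \left(-1\right)\right)^{2} = \left(7 - \frac{1}{2}\right)^{2} = \left(\frac{13}{2}\right)^{2} = \frac{169}{4}$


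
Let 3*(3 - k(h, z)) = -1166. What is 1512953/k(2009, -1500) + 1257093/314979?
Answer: 477040784412/123366775 ≈ 3866.9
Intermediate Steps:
k(h, z) = 1175/3 (k(h, z) = 3 - 1/3*(-1166) = 3 + 1166/3 = 1175/3)
1512953/k(2009, -1500) + 1257093/314979 = 1512953/(1175/3) + 1257093/314979 = 1512953*(3/1175) + 1257093*(1/314979) = 4538859/1175 + 419031/104993 = 477040784412/123366775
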